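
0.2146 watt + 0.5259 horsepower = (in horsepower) 0.5262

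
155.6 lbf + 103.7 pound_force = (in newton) 1153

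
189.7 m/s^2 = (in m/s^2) 189.7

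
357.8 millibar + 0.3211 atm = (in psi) 9.908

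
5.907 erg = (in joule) 5.907e-07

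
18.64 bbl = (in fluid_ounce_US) 1.002e+05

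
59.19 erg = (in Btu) 5.61e-09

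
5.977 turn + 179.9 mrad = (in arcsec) 7.783e+06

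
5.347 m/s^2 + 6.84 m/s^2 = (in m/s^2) 12.19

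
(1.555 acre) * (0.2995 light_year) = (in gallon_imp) 3.922e+21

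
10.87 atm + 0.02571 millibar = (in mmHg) 8261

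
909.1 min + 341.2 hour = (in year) 0.04068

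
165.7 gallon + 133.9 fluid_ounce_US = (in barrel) 3.97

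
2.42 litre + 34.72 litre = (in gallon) 9.811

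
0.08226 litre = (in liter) 0.08226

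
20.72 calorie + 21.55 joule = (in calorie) 25.87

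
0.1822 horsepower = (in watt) 135.9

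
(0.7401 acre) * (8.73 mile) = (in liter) 4.208e+10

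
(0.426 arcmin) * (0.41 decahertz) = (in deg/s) 0.02911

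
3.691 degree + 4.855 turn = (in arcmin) 1.051e+05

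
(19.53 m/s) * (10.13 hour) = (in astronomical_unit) 4.761e-06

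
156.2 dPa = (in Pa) 15.62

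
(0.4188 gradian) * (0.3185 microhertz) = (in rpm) 2.001e-08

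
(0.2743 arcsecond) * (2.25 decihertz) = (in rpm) 2.857e-06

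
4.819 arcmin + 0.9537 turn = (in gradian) 381.6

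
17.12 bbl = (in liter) 2722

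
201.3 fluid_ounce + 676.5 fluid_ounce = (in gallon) 6.858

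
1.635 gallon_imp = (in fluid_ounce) 251.3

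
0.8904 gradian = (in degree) 0.8014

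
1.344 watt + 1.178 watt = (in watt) 2.522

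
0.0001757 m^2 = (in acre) 4.342e-08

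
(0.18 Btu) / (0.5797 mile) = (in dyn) 2.036e+04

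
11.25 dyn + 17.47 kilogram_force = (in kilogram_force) 17.47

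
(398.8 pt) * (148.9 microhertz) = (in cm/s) 0.002095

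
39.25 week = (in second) 2.374e+07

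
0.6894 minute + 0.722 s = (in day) 0.0004871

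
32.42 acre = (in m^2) 1.312e+05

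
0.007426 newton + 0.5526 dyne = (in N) 0.007432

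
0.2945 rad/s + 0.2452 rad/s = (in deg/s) 30.92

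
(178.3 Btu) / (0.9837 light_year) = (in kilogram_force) 2.061e-12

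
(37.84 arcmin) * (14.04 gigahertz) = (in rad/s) 1.545e+08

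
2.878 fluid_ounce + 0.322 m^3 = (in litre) 322.1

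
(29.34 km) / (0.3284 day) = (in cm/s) 103.4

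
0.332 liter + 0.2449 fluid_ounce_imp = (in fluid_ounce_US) 11.46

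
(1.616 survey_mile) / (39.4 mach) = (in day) 2.244e-06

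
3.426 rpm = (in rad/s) 0.3588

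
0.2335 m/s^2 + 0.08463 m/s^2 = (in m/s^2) 0.3181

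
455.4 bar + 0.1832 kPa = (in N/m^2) 4.554e+07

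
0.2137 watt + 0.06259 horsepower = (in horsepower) 0.06288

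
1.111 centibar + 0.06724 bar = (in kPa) 7.835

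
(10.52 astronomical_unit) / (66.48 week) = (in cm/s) 3.914e+06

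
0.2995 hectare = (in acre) 0.7401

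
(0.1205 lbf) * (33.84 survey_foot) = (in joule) 5.529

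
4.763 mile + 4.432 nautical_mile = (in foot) 5.208e+04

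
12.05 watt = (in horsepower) 0.01616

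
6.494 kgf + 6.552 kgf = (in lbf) 28.76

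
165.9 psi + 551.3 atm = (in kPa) 5.7e+04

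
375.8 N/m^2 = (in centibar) 0.3758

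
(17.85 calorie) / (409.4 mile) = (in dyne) 11.34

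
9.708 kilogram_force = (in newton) 95.2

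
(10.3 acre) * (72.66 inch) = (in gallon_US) 2.032e+07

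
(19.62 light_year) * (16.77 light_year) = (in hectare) 2.945e+30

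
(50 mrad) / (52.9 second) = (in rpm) 0.009026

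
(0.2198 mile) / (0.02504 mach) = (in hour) 0.01152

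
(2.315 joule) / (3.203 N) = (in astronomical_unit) 4.831e-12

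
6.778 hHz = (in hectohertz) 6.778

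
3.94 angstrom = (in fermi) 3.94e+05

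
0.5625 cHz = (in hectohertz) 5.625e-05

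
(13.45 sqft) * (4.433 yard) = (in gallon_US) 1338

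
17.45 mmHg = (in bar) 0.02326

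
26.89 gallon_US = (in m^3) 0.1018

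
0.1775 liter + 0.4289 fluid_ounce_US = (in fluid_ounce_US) 6.431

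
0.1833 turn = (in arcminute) 3959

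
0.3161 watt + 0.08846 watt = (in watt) 0.4046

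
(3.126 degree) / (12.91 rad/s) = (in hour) 1.174e-06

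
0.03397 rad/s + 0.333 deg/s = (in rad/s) 0.03978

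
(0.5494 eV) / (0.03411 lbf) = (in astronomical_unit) 3.878e-30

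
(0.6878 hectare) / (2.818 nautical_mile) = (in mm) 1318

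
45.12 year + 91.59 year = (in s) 4.311e+09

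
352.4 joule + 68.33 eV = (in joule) 352.4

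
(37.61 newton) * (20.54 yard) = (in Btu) 0.6695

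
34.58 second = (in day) 0.0004002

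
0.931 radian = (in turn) 0.1482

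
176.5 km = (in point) 5.003e+08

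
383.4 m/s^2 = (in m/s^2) 383.4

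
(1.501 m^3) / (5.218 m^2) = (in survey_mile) 0.0001787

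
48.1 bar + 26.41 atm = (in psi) 1086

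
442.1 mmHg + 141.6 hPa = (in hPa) 731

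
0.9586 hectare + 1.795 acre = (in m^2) 1.685e+04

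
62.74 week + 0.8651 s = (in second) 3.795e+07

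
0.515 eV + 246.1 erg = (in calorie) 5.882e-06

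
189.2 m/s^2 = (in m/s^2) 189.2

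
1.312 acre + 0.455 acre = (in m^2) 7151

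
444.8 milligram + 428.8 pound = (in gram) 1.945e+05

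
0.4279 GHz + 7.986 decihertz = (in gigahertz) 0.4279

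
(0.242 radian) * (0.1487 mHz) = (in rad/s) 3.599e-05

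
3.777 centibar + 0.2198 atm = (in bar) 0.2605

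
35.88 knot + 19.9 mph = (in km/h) 98.48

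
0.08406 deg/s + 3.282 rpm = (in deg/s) 19.78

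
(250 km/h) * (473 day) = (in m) 2.838e+09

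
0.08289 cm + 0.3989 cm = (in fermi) 4.818e+12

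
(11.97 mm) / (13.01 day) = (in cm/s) 1.065e-06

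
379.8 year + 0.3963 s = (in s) 1.198e+10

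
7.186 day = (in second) 6.209e+05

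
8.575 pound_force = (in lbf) 8.575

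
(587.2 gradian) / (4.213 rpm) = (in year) 6.629e-07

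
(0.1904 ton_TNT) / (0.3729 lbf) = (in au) 0.00321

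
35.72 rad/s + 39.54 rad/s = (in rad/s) 75.26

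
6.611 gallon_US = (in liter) 25.03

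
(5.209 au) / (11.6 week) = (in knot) 2.159e+05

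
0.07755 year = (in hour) 679.3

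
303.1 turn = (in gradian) 1.212e+05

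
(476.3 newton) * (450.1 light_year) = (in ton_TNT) 4.848e+11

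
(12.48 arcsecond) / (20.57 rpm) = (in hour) 7.802e-09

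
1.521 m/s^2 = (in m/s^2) 1.521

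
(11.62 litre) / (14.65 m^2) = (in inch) 0.03123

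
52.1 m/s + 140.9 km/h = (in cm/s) 9124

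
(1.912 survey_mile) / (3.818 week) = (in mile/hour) 0.002981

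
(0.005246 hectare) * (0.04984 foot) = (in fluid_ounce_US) 2.695e+04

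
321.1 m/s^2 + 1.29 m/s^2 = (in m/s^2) 322.4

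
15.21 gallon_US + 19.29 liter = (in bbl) 0.4835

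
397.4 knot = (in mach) 0.6004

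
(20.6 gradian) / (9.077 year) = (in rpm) 1.079e-08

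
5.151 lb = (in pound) 5.151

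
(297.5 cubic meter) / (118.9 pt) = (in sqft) 7.634e+04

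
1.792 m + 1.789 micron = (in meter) 1.792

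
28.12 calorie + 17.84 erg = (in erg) 1.177e+09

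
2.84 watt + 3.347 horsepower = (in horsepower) 3.351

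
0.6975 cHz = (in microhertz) 6975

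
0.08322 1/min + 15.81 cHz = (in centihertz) 15.95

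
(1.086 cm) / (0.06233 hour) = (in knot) 9.408e-05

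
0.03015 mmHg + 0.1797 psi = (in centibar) 1.243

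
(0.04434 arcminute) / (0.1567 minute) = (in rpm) 1.31e-05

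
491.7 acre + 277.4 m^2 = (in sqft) 2.142e+07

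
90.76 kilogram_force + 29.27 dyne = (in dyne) 8.901e+07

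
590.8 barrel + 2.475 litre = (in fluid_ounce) 3.176e+06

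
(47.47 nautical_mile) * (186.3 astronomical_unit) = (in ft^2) 2.637e+19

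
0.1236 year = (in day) 45.11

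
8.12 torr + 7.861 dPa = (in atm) 0.01069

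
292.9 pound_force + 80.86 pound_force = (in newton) 1663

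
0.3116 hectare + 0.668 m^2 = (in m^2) 3117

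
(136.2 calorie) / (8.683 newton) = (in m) 65.63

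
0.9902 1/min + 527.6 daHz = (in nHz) 5.276e+12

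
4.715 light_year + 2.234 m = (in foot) 1.463e+17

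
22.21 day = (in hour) 533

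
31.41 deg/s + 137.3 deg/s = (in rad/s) 2.945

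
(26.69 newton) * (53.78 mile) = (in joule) 2.31e+06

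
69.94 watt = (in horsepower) 0.09379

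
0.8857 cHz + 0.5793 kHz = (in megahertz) 0.0005793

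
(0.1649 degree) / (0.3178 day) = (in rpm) 1.001e-06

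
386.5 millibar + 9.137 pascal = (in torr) 290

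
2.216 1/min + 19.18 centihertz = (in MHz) 2.287e-07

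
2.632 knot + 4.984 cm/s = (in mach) 0.004123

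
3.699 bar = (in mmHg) 2774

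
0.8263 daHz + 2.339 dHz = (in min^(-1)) 509.8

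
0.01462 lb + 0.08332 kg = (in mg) 8.995e+04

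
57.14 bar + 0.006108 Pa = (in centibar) 5714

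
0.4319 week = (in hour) 72.56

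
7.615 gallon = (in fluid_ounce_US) 974.7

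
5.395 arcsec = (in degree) 0.001499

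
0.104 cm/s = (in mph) 0.002326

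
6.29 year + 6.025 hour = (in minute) 3.306e+06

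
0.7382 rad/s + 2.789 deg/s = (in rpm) 7.514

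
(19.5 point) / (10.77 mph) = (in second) 0.001429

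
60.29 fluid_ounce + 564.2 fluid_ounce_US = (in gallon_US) 4.879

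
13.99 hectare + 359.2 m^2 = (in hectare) 14.03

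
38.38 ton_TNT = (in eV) 1.002e+30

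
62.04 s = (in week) 0.0001026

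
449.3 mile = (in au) 4.833e-06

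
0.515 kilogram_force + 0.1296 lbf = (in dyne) 5.627e+05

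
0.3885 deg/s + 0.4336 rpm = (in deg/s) 2.99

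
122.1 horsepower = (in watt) 9.105e+04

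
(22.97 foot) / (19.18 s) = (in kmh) 1.314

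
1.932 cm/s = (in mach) 5.674e-05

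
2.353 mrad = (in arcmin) 8.089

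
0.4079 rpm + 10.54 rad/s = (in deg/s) 606.3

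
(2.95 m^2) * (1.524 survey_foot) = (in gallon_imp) 301.4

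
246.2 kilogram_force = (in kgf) 246.2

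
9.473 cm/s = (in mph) 0.2119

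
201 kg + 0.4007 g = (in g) 2.01e+05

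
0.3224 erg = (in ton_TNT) 7.706e-18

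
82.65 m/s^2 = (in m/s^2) 82.65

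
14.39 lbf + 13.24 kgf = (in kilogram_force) 19.77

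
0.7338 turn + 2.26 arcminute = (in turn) 0.7339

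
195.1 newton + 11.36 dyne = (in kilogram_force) 19.89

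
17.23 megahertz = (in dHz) 1.723e+08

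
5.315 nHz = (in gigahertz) 5.315e-18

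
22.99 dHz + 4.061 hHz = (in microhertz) 4.084e+08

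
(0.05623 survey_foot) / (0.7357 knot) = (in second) 0.04528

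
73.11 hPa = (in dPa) 7.311e+04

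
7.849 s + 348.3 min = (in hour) 5.807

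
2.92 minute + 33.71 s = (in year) 6.624e-06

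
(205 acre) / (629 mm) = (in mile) 819.5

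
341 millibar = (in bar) 0.341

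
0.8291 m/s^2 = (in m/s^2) 0.8291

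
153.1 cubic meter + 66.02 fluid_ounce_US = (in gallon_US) 4.045e+04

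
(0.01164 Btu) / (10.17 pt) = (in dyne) 3.423e+08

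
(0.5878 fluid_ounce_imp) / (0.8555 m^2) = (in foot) 6.405e-05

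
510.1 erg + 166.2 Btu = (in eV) 1.094e+24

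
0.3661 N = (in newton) 0.3661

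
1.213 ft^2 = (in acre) 2.785e-05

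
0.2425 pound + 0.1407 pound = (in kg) 0.1738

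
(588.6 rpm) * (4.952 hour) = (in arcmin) 3.778e+09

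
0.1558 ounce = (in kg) 0.004417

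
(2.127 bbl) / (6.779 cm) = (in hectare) 0.0004988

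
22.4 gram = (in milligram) 2.24e+04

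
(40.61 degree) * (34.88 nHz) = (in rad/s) 2.472e-08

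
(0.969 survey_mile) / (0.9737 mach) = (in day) 5.444e-05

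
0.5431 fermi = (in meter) 5.431e-16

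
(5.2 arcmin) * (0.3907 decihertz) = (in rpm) 0.0005643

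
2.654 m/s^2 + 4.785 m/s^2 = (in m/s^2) 7.439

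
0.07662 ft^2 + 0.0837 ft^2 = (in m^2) 0.01489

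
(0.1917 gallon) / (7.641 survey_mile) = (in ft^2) 6.352e-07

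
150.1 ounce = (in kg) 4.255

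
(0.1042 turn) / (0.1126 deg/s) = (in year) 1.056e-05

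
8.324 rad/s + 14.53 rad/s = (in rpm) 218.2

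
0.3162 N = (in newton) 0.3162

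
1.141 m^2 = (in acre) 0.0002819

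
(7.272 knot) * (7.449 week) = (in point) 4.778e+10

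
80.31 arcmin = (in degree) 1.339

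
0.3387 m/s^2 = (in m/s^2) 0.3387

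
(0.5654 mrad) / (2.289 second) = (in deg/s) 0.01415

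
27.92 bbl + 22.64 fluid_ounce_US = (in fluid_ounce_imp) 1.563e+05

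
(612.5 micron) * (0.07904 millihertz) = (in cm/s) 4.841e-06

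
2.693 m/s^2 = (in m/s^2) 2.693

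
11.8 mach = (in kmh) 1.446e+04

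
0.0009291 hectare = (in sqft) 100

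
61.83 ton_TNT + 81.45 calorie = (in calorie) 6.183e+10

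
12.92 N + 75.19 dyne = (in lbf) 2.905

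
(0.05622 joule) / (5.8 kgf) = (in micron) 988.4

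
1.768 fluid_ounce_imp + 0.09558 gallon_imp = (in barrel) 0.003049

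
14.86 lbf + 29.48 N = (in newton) 95.58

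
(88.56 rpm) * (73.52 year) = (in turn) 3.422e+09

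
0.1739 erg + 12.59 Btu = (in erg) 1.328e+11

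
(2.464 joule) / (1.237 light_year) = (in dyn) 2.105e-11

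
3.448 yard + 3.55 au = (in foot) 1.742e+12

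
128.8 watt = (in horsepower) 0.1727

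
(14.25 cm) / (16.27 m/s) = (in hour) 2.433e-06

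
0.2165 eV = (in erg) 3.469e-13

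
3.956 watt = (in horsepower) 0.005305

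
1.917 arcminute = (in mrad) 0.5576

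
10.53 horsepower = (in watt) 7852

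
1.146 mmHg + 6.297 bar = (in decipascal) 6.299e+06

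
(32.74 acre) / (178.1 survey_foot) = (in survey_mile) 1.517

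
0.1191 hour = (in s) 428.8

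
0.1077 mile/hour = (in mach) 0.0001414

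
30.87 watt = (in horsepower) 0.0414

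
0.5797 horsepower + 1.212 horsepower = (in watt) 1336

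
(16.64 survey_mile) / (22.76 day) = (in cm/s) 1.362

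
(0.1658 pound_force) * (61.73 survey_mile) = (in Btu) 69.45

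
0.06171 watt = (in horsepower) 8.275e-05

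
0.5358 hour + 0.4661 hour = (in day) 0.04175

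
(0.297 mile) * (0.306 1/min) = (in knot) 4.738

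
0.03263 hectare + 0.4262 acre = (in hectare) 0.2051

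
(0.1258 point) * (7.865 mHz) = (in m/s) 3.49e-07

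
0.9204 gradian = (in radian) 0.01446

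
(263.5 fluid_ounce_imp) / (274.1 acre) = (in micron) 0.00675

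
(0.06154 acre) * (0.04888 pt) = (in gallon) 1.134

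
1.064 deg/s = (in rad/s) 0.01857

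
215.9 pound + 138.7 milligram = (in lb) 215.9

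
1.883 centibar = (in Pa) 1883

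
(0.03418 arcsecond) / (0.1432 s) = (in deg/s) 6.63e-05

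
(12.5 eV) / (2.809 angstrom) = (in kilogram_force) 7.27e-10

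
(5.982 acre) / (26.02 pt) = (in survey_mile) 1639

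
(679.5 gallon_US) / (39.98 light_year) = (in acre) 1.68e-21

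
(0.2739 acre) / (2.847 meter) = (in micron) 3.893e+08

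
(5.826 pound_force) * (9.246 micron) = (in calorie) 5.727e-05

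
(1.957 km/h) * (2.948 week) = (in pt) 2.747e+09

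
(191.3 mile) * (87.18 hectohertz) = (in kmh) 9.662e+09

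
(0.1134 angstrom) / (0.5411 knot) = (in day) 4.715e-16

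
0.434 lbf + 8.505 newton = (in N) 10.44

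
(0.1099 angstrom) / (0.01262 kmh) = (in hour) 8.708e-13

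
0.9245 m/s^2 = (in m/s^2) 0.9245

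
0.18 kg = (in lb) 0.3968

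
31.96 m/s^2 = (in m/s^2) 31.96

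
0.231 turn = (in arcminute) 4990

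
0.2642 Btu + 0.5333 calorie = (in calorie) 67.16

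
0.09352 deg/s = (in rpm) 0.01559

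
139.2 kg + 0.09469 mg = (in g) 1.392e+05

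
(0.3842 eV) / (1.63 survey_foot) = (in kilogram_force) 1.263e-20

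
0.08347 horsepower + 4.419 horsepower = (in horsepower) 4.502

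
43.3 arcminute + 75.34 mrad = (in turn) 0.014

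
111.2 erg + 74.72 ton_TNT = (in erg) 3.126e+18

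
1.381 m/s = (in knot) 2.684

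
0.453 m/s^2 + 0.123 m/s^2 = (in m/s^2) 0.576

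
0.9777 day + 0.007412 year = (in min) 5304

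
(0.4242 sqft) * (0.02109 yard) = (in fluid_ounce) 25.7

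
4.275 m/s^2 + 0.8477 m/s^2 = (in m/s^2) 5.123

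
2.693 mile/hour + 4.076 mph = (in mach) 0.008887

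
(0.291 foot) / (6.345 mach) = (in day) 4.752e-10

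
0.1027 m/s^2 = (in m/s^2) 0.1027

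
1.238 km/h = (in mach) 0.00101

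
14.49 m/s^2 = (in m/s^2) 14.49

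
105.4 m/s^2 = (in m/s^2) 105.4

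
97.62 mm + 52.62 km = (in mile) 32.7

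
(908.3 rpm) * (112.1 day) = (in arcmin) 3.167e+12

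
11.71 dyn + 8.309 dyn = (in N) 0.0002002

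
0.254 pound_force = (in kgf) 0.1152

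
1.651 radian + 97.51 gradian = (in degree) 182.4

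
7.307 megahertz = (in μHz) 7.307e+12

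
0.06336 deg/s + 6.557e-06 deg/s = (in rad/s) 0.001106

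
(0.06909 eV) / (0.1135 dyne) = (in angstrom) 9.753e-05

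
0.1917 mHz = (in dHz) 0.001917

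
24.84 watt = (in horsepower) 0.03331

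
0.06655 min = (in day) 4.622e-05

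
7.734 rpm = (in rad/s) 0.8099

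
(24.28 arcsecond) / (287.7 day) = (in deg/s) 2.713e-10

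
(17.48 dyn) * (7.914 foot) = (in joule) 0.0004217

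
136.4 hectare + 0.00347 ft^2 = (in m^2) 1.364e+06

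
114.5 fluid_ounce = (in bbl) 0.0213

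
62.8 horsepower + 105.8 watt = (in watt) 4.694e+04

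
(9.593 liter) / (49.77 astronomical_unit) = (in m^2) 1.288e-15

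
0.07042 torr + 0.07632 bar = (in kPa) 7.641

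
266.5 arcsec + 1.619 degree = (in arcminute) 101.6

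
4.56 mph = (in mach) 0.005987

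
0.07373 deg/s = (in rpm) 0.01229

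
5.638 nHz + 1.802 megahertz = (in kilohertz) 1802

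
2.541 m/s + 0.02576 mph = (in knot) 4.962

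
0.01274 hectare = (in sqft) 1371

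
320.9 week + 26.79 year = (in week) 1718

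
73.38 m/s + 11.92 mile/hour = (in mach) 0.2312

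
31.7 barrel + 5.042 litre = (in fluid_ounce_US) 1.706e+05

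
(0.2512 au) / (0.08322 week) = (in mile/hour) 1.67e+06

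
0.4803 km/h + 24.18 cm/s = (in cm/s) 37.52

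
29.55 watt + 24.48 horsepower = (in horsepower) 24.52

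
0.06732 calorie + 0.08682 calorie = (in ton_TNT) 1.541e-10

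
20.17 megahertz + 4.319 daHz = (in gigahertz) 0.02017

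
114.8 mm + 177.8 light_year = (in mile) 1.045e+15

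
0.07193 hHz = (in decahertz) 0.7193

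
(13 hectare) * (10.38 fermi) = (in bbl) 8.487e-09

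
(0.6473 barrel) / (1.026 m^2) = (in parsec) 3.251e-18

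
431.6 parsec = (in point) 3.775e+22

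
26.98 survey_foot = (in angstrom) 8.224e+10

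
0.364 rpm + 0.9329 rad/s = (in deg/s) 55.64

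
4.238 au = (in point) 1.797e+15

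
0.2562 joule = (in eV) 1.599e+18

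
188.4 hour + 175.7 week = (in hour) 2.971e+04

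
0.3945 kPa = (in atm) 0.003893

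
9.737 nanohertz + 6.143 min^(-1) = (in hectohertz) 0.001024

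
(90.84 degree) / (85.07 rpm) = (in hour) 4.944e-05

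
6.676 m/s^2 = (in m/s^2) 6.676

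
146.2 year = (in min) 7.684e+07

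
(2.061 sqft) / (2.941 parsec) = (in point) 5.981e-15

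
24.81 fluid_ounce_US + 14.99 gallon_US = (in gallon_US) 15.18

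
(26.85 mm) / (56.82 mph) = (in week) 1.748e-09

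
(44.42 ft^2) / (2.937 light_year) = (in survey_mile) 9.228e-20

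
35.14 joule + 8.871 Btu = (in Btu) 8.904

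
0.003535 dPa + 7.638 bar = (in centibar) 763.8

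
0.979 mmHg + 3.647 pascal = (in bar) 0.001342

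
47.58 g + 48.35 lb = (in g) 2.198e+04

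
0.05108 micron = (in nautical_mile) 2.758e-11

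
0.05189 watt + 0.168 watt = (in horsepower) 0.0002949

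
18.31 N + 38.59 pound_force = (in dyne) 1.9e+07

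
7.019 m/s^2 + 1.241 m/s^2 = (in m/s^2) 8.26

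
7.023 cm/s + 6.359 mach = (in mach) 6.359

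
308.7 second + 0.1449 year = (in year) 0.1449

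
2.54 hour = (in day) 0.1058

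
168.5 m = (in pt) 4.776e+05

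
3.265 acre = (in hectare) 1.321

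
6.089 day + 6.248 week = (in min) 7.175e+04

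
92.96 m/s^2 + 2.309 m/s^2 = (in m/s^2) 95.27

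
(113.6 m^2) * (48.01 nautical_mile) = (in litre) 1.01e+10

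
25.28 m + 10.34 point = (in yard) 27.65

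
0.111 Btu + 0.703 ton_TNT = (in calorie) 7.03e+08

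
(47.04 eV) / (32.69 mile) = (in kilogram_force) 1.461e-23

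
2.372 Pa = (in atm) 2.341e-05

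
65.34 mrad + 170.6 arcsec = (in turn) 0.01053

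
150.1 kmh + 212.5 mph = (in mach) 0.4014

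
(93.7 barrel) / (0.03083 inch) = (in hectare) 1.902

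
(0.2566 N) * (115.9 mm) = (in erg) 2.974e+05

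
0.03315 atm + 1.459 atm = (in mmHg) 1134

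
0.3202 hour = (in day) 0.01334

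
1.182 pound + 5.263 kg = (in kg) 5.799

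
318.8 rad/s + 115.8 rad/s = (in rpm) 4150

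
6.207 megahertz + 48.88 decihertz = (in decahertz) 6.207e+05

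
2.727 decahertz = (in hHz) 0.2727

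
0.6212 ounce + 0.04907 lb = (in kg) 0.03987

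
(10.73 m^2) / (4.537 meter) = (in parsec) 7.664e-17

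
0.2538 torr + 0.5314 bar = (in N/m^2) 5.317e+04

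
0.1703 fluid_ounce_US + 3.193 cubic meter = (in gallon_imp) 702.4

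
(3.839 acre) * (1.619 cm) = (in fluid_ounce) 8.505e+06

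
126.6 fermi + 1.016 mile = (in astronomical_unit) 1.093e-08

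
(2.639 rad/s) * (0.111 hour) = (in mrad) 1.055e+06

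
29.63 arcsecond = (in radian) 0.0001437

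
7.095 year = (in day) 2590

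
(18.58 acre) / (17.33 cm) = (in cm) 4.339e+07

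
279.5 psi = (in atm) 19.02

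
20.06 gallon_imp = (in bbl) 0.5736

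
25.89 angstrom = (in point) 7.339e-06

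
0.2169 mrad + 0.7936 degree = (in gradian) 0.8956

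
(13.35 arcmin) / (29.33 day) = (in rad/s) 1.532e-09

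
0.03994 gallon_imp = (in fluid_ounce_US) 6.14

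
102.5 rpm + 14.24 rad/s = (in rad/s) 24.97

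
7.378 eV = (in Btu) 1.12e-21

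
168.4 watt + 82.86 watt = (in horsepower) 0.3369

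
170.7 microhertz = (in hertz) 0.0001707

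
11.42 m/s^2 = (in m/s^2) 11.42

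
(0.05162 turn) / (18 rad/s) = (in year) 5.714e-10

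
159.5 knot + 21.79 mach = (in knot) 1.458e+04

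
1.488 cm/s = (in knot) 0.02892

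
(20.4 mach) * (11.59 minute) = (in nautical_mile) 2608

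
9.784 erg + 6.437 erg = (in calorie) 3.877e-07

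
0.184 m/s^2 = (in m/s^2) 0.184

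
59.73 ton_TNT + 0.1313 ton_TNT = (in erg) 2.505e+18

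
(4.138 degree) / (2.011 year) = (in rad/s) 1.139e-09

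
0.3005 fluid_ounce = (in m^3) 8.887e-06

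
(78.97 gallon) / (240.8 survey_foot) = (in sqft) 0.04384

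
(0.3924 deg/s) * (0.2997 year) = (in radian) 6.473e+04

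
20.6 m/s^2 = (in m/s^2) 20.6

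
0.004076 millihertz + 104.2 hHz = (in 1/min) 6.252e+05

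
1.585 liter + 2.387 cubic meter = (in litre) 2389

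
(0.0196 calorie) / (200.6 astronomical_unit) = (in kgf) 2.787e-16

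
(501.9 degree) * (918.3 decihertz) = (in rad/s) 804.4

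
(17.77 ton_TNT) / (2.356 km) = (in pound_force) 7.094e+06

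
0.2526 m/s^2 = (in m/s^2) 0.2526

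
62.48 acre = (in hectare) 25.28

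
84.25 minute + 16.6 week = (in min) 1.674e+05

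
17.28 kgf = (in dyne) 1.695e+07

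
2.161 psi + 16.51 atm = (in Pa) 1.688e+06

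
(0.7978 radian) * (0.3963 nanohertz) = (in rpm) 3.019e-09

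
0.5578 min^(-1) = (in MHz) 9.297e-09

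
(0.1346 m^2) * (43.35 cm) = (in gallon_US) 15.41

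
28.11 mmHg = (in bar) 0.03748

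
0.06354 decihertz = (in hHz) 6.354e-05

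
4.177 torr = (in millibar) 5.569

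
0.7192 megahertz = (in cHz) 7.192e+07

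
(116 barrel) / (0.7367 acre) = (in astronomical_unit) 4.135e-14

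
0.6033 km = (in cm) 6.033e+04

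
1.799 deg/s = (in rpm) 0.2998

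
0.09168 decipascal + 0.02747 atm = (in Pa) 2783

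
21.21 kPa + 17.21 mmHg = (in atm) 0.232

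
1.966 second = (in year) 6.234e-08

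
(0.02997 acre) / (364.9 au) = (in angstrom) 0.02222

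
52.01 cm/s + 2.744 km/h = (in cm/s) 128.2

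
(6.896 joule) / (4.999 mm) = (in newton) 1379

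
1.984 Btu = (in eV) 1.306e+22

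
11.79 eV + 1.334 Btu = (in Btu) 1.334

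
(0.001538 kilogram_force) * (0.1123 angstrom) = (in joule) 1.694e-13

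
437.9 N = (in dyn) 4.379e+07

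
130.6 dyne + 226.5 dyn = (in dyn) 357.1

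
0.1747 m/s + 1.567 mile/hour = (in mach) 0.00257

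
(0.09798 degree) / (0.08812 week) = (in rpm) 3.064e-07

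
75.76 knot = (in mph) 87.18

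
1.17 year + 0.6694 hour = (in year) 1.17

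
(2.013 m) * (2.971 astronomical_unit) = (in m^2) 8.947e+11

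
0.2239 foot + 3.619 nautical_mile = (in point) 1.9e+07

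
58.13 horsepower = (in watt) 4.335e+04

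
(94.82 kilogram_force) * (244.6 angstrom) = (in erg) 227.4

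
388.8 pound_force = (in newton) 1729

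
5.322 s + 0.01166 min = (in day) 6.969e-05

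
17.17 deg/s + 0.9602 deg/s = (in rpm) 3.022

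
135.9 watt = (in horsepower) 0.1822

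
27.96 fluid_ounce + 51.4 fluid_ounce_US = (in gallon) 0.62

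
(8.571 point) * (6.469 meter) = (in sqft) 0.2105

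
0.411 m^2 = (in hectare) 4.11e-05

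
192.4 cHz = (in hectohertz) 0.01924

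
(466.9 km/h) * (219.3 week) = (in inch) 6.772e+11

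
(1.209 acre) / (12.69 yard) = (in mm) 4.216e+05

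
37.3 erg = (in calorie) 8.915e-07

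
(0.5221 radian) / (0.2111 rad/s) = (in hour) 0.000687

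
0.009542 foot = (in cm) 0.2908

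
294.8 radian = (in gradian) 1.877e+04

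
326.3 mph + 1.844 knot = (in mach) 0.4312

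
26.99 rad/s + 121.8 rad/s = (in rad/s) 148.8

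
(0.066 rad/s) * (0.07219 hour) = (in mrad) 1.715e+04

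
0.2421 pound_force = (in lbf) 0.2421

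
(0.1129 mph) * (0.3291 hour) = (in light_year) 6.32e-15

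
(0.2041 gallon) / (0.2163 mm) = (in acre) 0.0008826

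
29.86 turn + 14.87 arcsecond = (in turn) 29.86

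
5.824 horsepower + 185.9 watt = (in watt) 4529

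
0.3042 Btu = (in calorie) 76.71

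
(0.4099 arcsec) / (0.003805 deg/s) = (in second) 0.02992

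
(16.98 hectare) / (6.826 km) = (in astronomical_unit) 1.663e-10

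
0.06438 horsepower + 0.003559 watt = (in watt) 48.01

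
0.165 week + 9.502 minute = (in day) 1.162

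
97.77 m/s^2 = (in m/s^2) 97.77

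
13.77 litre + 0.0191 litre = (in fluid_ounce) 466.3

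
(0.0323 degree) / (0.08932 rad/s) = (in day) 7.305e-08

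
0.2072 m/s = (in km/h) 0.7459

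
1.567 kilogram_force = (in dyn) 1.537e+06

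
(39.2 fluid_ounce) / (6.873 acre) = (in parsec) 1.351e-24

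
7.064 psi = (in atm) 0.4807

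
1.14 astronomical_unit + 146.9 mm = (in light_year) 1.803e-05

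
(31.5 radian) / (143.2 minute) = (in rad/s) 0.003666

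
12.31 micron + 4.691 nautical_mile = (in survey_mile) 5.398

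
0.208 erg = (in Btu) 1.971e-11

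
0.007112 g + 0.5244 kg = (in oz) 18.5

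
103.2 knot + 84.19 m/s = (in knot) 266.9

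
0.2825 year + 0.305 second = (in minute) 1.485e+05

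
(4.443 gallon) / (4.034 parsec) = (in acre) 3.339e-23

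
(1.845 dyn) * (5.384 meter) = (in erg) 993.3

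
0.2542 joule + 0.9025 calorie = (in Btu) 0.00382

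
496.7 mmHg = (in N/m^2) 6.622e+04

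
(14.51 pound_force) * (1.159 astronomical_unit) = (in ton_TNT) 2675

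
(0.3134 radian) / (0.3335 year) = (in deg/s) 1.707e-06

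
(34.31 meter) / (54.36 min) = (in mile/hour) 0.02353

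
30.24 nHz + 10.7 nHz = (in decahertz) 4.094e-09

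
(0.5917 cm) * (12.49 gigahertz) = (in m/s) 7.39e+07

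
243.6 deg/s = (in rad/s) 4.252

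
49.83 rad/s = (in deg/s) 2855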